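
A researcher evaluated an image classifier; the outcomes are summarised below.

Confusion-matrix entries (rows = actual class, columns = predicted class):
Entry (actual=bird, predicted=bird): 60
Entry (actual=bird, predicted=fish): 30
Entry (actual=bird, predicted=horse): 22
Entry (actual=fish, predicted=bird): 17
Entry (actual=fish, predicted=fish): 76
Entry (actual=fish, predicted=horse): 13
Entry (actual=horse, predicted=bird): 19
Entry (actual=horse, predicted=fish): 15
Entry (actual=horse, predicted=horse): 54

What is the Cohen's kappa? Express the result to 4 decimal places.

Observed agreement pₒ = trace/N = 190/306 = 0.62092
Expected agreement pₑ = Σ (rowᵢ·colᵢ)/N² = (112·96 + 106·121 + 88·89)/306² = 0.33545
κ = (pₒ − pₑ)/(1 − pₑ) = (0.62092 − 0.33545)/(1 − 0.33545) = 0.4296

0.4296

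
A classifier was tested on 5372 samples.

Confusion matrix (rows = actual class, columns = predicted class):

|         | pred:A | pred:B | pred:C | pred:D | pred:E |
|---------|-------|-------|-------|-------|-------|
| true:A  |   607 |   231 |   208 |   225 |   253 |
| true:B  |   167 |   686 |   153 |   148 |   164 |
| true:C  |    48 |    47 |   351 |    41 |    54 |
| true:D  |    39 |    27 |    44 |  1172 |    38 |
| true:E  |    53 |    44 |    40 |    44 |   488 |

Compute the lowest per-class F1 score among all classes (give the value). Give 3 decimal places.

0.498

Per-class F1 score (2·TP/(2·TP+FP+FN)):
  A: TP=607, FP=167+48+39+53=307, FN=231+208+225+253=917 → 1214/2438 = 0.4979
  B: TP=686, FP=231+47+27+44=349, FN=167+153+148+164=632 → 1372/2353 = 0.5831
  C: TP=351, FP=208+153+44+40=445, FN=48+47+41+54=190 → 702/1337 = 0.5251
  D: TP=1172, FP=225+148+41+44=458, FN=39+27+44+38=148 → 2344/2950 = 0.7946
  E: TP=488, FP=253+164+54+38=509, FN=53+44+40+44=181 → 976/1666 = 0.5858
Lowest is class 'A' with F1 score = 0.498.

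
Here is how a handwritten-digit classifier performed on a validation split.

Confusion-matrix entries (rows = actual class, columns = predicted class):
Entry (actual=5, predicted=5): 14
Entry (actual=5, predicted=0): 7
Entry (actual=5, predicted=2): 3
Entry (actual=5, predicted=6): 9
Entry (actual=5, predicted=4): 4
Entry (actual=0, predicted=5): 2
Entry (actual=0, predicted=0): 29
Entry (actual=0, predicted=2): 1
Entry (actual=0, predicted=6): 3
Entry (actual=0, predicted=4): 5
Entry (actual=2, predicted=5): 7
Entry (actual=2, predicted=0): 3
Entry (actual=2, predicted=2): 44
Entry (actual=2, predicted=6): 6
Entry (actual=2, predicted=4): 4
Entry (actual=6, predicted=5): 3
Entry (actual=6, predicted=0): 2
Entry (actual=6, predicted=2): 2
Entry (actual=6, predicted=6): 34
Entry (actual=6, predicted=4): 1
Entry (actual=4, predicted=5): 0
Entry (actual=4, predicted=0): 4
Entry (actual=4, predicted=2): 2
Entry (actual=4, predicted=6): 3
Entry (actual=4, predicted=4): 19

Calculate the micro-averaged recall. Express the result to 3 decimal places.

0.664

Micro-averaging pools counts across classes: ΣTP=140, ΣFP=71, ΣFN=71.
Micro-recall = TP/(TP+FN) on pooled counts = 0.664 (equals overall accuracy in single-label multiclass).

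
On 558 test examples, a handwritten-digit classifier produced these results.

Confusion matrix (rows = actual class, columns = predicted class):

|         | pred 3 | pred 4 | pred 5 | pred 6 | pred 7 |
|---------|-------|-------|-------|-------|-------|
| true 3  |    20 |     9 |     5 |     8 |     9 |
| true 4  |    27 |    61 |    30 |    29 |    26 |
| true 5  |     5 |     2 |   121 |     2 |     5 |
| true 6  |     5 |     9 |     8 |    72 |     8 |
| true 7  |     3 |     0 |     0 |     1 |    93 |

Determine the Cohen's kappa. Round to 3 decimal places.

Observed agreement pₒ = trace/N = 367/558 = 0.6577
Expected agreement pₑ = Σ (rowᵢ·colᵢ)/N² = (51·60 + 173·81 + 135·164 + 102·112 + 97·141)/558² = 0.2066
κ = (pₒ − pₑ)/(1 − pₑ) = (0.6577 − 0.2066)/(1 − 0.2066) = 0.569

0.569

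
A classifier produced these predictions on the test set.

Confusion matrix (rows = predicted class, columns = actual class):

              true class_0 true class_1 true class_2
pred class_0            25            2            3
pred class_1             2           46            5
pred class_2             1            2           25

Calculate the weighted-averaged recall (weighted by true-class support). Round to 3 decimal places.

0.865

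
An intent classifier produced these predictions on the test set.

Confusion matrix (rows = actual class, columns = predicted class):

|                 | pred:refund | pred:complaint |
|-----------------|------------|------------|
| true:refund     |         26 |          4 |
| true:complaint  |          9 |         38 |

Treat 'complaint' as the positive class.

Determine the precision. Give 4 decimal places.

0.9048

Precision = TP/(TP+FP) = 38/(38+4) = 38/42 = 0.9048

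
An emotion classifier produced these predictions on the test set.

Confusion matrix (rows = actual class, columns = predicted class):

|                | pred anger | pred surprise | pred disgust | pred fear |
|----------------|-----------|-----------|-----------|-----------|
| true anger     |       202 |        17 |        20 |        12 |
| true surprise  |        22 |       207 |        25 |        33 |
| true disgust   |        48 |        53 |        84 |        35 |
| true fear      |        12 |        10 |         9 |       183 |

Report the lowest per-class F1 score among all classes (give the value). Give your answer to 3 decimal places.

0.469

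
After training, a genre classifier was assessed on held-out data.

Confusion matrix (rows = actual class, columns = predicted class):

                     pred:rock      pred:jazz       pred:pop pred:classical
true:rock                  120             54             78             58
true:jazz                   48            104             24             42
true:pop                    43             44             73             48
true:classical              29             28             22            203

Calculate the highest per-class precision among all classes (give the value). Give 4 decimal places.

Per-class precision (TP/(TP+FP)):
  rock: TP=120, FP=48+43+29=120 → 120/240 = 0.50000
  jazz: TP=104, FP=54+44+28=126 → 104/230 = 0.45217
  pop: TP=73, FP=78+24+22=124 → 73/197 = 0.37056
  classical: TP=203, FP=58+42+48=148 → 203/351 = 0.57835
Highest is class 'classical' with precision = 0.5783.

0.5783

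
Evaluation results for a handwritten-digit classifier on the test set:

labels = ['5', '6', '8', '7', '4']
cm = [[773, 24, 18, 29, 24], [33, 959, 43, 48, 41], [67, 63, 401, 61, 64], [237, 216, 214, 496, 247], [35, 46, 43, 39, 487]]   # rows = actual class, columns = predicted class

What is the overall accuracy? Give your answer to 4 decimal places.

Accuracy = trace / total = (773+959+401+496+487=3116) / 4708 = 3116/4708 = 0.6619

0.6619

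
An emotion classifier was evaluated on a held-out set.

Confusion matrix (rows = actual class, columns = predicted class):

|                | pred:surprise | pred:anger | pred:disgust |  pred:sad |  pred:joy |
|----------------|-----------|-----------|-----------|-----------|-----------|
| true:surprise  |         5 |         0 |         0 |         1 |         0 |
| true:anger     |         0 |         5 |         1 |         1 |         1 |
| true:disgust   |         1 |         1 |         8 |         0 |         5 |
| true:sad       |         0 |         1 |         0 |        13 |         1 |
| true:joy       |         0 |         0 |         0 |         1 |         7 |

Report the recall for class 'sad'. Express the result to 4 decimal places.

One-vs-rest for 'sad': TP = diagonal; FP = other classes predicted 'sad'; FN = 'sad' predicted as other.
recall = TP/(TP+FN).
sad: TP=13, FN=0+1+0+1=2 → 13/15 = 0.86667

0.8667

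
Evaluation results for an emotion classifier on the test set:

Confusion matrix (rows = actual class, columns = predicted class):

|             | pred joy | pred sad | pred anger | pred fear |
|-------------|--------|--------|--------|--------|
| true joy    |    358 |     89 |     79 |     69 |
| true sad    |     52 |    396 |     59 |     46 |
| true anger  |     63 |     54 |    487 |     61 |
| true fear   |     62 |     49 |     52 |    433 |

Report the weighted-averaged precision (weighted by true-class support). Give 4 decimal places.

Per-class precision (TP/(TP+FP)):
  joy: TP=358, FP=52+63+62=177 → 358/535 = 0.66916
  sad: TP=396, FP=89+54+49=192 → 396/588 = 0.67347
  anger: TP=487, FP=79+59+52=190 → 487/677 = 0.71935
  fear: TP=433, FP=69+46+61=176 → 433/609 = 0.71100
Weighted-precision = Σ (supportᵢ/N)·precisionᵢ with N=2409: (595/2409)·0.66916 + (553/2409)·0.67347 + (665/2409)·0.71935 + (596/2409)·0.71100 = 0.6944

0.6944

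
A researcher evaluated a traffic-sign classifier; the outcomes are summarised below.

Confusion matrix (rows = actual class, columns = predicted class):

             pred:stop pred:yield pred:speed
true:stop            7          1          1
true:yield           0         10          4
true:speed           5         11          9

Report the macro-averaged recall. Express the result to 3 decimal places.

0.617

Per-class recall (TP/(TP+FN)):
  stop: TP=7, FN=1+1=2 → 7/9 = 0.7778
  yield: TP=10, FN=0+4=4 → 10/14 = 0.7143
  speed: TP=9, FN=5+11=16 → 9/25 = 0.3600
Macro-recall = mean = (0.7778 + 0.7143 + 0.3600) / 3 = 0.617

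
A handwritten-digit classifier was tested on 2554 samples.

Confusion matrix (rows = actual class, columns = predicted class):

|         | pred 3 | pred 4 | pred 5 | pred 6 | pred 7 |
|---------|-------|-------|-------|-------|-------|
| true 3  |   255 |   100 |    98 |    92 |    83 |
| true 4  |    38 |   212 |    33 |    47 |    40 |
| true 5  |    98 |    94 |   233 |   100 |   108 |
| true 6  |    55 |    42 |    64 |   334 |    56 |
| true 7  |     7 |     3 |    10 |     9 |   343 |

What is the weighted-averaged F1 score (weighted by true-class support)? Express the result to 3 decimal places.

Per-class F1 score (2·TP/(2·TP+FP+FN)):
  3: TP=255, FP=38+98+55+7=198, FN=100+98+92+83=373 → 510/1081 = 0.4718
  4: TP=212, FP=100+94+42+3=239, FN=38+33+47+40=158 → 424/821 = 0.5164
  5: TP=233, FP=98+33+64+10=205, FN=98+94+100+108=400 → 466/1071 = 0.4351
  6: TP=334, FP=92+47+100+9=248, FN=55+42+64+56=217 → 668/1133 = 0.5896
  7: TP=343, FP=83+40+108+56=287, FN=7+3+10+9=29 → 686/1002 = 0.6846
Weighted-F1 score = Σ (supportᵢ/N)·F1 scoreᵢ with N=2554: (628/2554)·0.4718 + (370/2554)·0.5164 + (633/2554)·0.4351 + (551/2554)·0.5896 + (372/2554)·0.6846 = 0.526

0.526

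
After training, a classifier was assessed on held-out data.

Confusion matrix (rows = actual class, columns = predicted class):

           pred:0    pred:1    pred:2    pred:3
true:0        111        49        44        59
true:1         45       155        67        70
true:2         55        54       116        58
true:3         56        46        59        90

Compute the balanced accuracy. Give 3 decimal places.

Balanced accuracy = mean of per-class recall.
  0: recall = 111/263 = 0.4221
  1: recall = 155/337 = 0.4599
  2: recall = 116/283 = 0.4099
  3: recall = 90/251 = 0.3586
Mean = (0.4221 + 0.4599 + 0.4099 + 0.3586) / 4 = 0.413

0.413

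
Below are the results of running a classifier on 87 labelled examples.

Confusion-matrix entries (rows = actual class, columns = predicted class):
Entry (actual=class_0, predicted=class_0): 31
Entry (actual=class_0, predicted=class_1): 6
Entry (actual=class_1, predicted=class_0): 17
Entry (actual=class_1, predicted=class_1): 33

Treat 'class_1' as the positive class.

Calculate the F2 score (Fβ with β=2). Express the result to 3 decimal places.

Fβ = (1+β²)·TP / ((1+β²)·TP + β²·FN + FP), with β²=4
= 5·33 / (5·33 + 4·17 + 6) = 0.690

0.690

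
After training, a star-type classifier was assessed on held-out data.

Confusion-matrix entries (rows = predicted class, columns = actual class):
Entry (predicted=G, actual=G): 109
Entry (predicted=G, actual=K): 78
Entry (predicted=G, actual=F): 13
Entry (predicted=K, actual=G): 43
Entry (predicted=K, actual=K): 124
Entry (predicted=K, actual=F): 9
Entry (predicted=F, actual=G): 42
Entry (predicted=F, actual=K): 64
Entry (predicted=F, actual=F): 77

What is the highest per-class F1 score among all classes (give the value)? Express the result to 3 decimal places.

0.561

Per-class F1 score (2·TP/(2·TP+FP+FN)):
  G: TP=109, FP=78+13=91, FN=43+42=85 → 218/394 = 0.5533
  K: TP=124, FP=43+9=52, FN=78+64=142 → 248/442 = 0.5611
  F: TP=77, FP=42+64=106, FN=13+9=22 → 154/282 = 0.5461
Highest is class 'K' with F1 score = 0.561.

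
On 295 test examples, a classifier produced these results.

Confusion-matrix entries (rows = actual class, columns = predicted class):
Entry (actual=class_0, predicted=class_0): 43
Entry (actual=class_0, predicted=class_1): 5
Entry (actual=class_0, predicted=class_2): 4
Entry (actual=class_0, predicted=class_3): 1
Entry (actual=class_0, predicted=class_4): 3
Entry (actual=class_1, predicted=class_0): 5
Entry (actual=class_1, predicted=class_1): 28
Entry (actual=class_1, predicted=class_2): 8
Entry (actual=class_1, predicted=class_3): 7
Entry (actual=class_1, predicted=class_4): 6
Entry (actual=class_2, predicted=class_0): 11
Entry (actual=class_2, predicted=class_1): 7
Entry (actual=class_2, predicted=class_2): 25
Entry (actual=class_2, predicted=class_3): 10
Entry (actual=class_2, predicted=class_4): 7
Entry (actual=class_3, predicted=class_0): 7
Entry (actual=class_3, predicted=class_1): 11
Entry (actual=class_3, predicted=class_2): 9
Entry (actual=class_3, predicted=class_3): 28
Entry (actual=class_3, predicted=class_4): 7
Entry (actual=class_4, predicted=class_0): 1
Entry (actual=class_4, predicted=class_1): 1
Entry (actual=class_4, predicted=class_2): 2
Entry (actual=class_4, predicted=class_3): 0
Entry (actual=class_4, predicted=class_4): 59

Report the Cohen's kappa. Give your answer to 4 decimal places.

0.5251

Observed agreement pₒ = trace/N = 183/295 = 0.62034
Expected agreement pₑ = Σ (rowᵢ·colᵢ)/N² = (56·67 + 54·52 + 60·48 + 62·46 + 63·82)/295² = 0.20061
κ = (pₒ − pₑ)/(1 − pₑ) = (0.62034 − 0.20061)/(1 − 0.20061) = 0.5251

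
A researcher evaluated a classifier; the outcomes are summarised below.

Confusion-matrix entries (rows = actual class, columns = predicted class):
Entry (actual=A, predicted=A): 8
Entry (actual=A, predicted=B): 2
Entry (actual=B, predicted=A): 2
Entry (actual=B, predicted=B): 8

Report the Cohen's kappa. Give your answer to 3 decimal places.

Observed agreement pₒ = trace/N = 16/20 = 0.8000
Expected agreement pₑ = Σ (rowᵢ·colᵢ)/N² = (10·10 + 10·10)/20² = 0.5000
κ = (pₒ − pₑ)/(1 − pₑ) = (0.8000 − 0.5000)/(1 − 0.5000) = 0.600

0.600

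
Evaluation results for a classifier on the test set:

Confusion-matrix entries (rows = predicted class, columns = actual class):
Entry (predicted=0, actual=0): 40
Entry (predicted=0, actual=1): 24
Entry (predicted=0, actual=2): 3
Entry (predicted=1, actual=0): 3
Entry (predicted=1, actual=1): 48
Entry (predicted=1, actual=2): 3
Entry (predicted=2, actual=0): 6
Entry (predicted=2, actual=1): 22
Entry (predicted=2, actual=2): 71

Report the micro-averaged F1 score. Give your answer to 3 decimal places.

Micro-averaging pools counts across classes: ΣTP=159, ΣFP=61, ΣFN=61.
Micro-F1 score = 2·TP/(2·TP+FP+FN) on pooled counts = 0.723 (equals overall accuracy in single-label multiclass).

0.723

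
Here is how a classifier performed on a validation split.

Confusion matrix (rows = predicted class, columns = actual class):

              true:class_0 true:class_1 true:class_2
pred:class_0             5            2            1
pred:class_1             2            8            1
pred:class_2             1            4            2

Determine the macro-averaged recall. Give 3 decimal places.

Per-class recall (TP/(TP+FN)):
  class_0: TP=5, FN=2+1=3 → 5/8 = 0.6250
  class_1: TP=8, FN=2+4=6 → 8/14 = 0.5714
  class_2: TP=2, FN=1+1=2 → 2/4 = 0.5000
Macro-recall = mean = (0.6250 + 0.5714 + 0.5000) / 3 = 0.565

0.565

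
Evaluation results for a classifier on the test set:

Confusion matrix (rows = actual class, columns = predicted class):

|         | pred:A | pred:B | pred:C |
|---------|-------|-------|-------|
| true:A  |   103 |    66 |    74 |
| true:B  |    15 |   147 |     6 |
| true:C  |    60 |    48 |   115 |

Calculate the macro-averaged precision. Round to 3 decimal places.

Per-class precision (TP/(TP+FP)):
  A: TP=103, FP=15+60=75 → 103/178 = 0.5787
  B: TP=147, FP=66+48=114 → 147/261 = 0.5632
  C: TP=115, FP=74+6=80 → 115/195 = 0.5897
Macro-precision = mean = (0.5787 + 0.5632 + 0.5897) / 3 = 0.577

0.577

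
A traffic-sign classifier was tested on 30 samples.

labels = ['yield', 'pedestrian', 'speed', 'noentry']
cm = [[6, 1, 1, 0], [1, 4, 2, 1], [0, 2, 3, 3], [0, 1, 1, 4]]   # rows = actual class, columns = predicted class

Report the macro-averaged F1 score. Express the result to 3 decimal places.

Per-class F1 score (2·TP/(2·TP+FP+FN)):
  yield: TP=6, FP=1+0+0=1, FN=1+1+0=2 → 12/15 = 0.8000
  pedestrian: TP=4, FP=1+2+1=4, FN=1+2+1=4 → 8/16 = 0.5000
  speed: TP=3, FP=1+2+1=4, FN=0+2+3=5 → 6/15 = 0.4000
  noentry: TP=4, FP=0+1+3=4, FN=0+1+1=2 → 8/14 = 0.5714
Macro-F1 score = mean = (0.8000 + 0.5000 + 0.4000 + 0.5714) / 4 = 0.568

0.568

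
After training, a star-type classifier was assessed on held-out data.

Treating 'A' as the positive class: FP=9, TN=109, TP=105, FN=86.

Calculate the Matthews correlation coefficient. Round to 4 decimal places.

MCC = (TP·TN − FP·FN) / √((TP+FP)(TP+FN)(TN+FP)(TN+FN))
Numerator = 105·109 − 9·86 = 10671
Denominator = √(114·191·118·195) = √501019740 = 22383.4702
MCC = 10671 / 22383.4702 = 0.4767

0.4767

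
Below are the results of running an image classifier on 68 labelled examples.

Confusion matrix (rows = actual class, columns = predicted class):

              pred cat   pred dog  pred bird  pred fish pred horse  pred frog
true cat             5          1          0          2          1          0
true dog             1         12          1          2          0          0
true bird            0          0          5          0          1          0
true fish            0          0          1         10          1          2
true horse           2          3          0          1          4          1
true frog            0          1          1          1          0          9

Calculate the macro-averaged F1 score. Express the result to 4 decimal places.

Per-class F1 score (2·TP/(2·TP+FP+FN)):
  cat: TP=5, FP=1+0+0+2+0=3, FN=1+0+2+1+0=4 → 10/17 = 0.58824
  dog: TP=12, FP=1+0+0+3+1=5, FN=1+1+2+0+0=4 → 24/33 = 0.72727
  bird: TP=5, FP=0+1+1+0+1=3, FN=0+0+0+1+0=1 → 10/14 = 0.71429
  fish: TP=10, FP=2+2+0+1+1=6, FN=0+0+1+1+2=4 → 20/30 = 0.66667
  horse: TP=4, FP=1+0+1+1+0=3, FN=2+3+0+1+1=7 → 8/18 = 0.44444
  frog: TP=9, FP=0+0+0+2+1=3, FN=0+1+1+1+0=3 → 18/24 = 0.75000
Macro-F1 score = mean = (0.58824 + 0.72727 + 0.71429 + 0.66667 + 0.44444 + 0.75000) / 6 = 0.6485

0.6485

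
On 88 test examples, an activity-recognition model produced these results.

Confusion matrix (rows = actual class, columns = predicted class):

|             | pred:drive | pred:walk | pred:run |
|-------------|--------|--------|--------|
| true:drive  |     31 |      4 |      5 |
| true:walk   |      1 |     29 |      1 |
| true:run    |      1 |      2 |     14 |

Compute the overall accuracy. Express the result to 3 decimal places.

0.841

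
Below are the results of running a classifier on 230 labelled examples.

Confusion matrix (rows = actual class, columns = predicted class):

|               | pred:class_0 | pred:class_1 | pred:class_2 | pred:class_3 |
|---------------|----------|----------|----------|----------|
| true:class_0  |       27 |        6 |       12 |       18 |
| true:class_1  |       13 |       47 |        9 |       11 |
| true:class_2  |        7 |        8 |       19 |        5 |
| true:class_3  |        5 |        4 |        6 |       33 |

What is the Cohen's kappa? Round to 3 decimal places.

0.393

Observed agreement pₒ = trace/N = 126/230 = 0.5478
Expected agreement pₑ = Σ (rowᵢ·colᵢ)/N² = (63·52 + 80·65 + 39·46 + 48·67)/230² = 0.2549
κ = (pₒ − pₑ)/(1 − pₑ) = (0.5478 − 0.2549)/(1 − 0.2549) = 0.393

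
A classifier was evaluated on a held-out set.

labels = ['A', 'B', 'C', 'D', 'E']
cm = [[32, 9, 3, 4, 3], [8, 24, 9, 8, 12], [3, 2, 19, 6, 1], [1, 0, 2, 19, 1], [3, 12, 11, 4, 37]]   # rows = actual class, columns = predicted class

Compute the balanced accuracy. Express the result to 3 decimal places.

0.602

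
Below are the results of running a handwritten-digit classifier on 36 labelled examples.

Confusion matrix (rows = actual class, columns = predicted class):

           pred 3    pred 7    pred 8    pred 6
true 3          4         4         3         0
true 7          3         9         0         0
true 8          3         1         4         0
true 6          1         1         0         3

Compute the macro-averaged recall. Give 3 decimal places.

Per-class recall (TP/(TP+FN)):
  3: TP=4, FN=4+3+0=7 → 4/11 = 0.3636
  7: TP=9, FN=3+0+0=3 → 9/12 = 0.7500
  8: TP=4, FN=3+1+0=4 → 4/8 = 0.5000
  6: TP=3, FN=1+1+0=2 → 3/5 = 0.6000
Macro-recall = mean = (0.3636 + 0.7500 + 0.5000 + 0.6000) / 4 = 0.553

0.553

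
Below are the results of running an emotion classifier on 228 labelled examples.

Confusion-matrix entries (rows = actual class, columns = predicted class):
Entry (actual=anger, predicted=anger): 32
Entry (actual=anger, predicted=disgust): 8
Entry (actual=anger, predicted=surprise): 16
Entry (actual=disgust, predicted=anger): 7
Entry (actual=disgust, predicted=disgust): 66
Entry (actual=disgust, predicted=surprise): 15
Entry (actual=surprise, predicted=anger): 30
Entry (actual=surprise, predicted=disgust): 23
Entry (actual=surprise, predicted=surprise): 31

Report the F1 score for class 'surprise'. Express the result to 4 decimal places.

0.4247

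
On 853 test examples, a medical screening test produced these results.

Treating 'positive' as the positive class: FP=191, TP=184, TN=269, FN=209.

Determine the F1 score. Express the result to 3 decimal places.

0.479

Precision = TP/(TP+FP) = 184/375 = 0.4907
Recall = TP/(TP+FN) = 184/393 = 0.4682
F1 = 2·TP/(2·TP+FP+FN) = 368/768 = 0.479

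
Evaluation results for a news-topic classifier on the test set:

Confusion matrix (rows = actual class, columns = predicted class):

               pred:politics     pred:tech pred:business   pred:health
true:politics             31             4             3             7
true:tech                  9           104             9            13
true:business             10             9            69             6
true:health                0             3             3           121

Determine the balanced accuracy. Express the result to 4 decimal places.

0.7865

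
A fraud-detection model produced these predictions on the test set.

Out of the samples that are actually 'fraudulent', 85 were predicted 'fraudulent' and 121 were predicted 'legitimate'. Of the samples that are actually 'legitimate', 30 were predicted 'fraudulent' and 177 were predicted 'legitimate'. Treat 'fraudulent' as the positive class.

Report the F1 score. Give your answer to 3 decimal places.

0.530

Precision = TP/(TP+FP) = 85/115 = 0.7391
Recall = TP/(TP+FN) = 85/206 = 0.4126
F1 = 2·TP/(2·TP+FP+FN) = 170/321 = 0.530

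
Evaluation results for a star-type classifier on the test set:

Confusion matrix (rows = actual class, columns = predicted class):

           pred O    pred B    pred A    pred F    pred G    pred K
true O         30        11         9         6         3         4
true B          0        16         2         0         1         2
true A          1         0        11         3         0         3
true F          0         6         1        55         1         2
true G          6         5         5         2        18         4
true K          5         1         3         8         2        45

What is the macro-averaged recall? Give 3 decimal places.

0.641

Per-class recall (TP/(TP+FN)):
  O: TP=30, FN=11+9+6+3+4=33 → 30/63 = 0.4762
  B: TP=16, FN=0+2+0+1+2=5 → 16/21 = 0.7619
  A: TP=11, FN=1+0+3+0+3=7 → 11/18 = 0.6111
  F: TP=55, FN=0+6+1+1+2=10 → 55/65 = 0.8462
  G: TP=18, FN=6+5+5+2+4=22 → 18/40 = 0.4500
  K: TP=45, FN=5+1+3+8+2=19 → 45/64 = 0.7031
Macro-recall = mean = (0.4762 + 0.7619 + 0.6111 + 0.8462 + 0.4500 + 0.7031) / 6 = 0.641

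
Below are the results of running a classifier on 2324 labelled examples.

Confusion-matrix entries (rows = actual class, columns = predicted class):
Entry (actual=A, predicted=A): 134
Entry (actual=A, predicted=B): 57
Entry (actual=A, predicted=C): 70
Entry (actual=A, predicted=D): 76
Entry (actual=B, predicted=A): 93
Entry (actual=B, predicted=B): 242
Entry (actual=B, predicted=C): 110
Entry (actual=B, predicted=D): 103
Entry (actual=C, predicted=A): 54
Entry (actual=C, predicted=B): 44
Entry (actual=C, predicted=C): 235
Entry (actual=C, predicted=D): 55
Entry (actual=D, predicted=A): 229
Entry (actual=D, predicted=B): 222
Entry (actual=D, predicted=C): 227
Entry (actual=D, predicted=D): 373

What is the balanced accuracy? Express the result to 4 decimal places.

Balanced accuracy = mean of per-class recall.
  A: recall = 134/337 = 0.39763
  B: recall = 242/548 = 0.44161
  C: recall = 235/388 = 0.60567
  D: recall = 373/1051 = 0.35490
Mean = (0.39763 + 0.44161 + 0.60567 + 0.35490) / 4 = 0.4500

0.4500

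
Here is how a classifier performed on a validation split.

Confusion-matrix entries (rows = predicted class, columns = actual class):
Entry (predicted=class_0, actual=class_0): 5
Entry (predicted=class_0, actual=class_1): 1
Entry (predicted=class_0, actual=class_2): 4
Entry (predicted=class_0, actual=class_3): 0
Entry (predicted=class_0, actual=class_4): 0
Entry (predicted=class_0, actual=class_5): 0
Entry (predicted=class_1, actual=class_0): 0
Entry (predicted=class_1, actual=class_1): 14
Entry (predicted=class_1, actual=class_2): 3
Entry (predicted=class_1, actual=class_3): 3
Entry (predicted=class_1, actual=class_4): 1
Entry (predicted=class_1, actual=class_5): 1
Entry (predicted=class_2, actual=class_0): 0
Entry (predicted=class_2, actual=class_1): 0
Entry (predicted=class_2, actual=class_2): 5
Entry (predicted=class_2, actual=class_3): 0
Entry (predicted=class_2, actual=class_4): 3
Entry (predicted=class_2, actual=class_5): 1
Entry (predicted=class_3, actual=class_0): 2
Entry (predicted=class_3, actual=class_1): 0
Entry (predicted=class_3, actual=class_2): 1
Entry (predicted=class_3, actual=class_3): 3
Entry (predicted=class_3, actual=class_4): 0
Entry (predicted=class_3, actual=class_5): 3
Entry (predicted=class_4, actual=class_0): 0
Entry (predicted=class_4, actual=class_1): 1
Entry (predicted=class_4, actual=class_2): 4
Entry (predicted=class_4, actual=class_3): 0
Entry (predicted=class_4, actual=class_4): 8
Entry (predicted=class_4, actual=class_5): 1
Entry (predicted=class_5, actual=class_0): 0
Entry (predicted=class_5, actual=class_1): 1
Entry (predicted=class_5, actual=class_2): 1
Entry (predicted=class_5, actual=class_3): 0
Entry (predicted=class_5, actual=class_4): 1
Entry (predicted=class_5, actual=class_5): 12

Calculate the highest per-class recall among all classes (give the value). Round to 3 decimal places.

0.824

Per-class recall (TP/(TP+FN)):
  class_0: TP=5, FN=0+0+2+0+0=2 → 5/7 = 0.7143
  class_1: TP=14, FN=1+0+0+1+1=3 → 14/17 = 0.8235
  class_2: TP=5, FN=4+3+1+4+1=13 → 5/18 = 0.2778
  class_3: TP=3, FN=0+3+0+0+0=3 → 3/6 = 0.5000
  class_4: TP=8, FN=0+1+3+0+1=5 → 8/13 = 0.6154
  class_5: TP=12, FN=0+1+1+3+1=6 → 12/18 = 0.6667
Highest is class 'class_1' with recall = 0.824.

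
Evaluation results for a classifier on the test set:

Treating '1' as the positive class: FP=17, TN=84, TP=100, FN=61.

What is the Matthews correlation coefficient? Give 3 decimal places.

0.443

MCC = (TP·TN − FP·FN) / √((TP+FP)(TP+FN)(TN+FP)(TN+FN))
Numerator = 100·84 − 17·61 = 7363
Denominator = √(117·161·101·145) = √275867865 = 16609.2705
MCC = 7363 / 16609.2705 = 0.443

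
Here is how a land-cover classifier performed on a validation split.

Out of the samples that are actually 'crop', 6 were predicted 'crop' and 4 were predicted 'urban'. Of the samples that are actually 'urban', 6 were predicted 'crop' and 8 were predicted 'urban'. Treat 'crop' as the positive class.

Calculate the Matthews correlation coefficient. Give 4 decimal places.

0.1690

MCC = (TP·TN − FP·FN) / √((TP+FP)(TP+FN)(TN+FP)(TN+FN))
Numerator = 6·8 − 6·4 = 24
Denominator = √(12·10·14·12) = √20160 = 141.9859
MCC = 24 / 141.9859 = 0.1690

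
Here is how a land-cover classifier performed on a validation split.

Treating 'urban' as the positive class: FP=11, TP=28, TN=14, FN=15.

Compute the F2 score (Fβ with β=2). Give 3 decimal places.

0.664

Fβ = (1+β²)·TP / ((1+β²)·TP + β²·FN + FP), with β²=4
= 5·28 / (5·28 + 4·15 + 11) = 0.664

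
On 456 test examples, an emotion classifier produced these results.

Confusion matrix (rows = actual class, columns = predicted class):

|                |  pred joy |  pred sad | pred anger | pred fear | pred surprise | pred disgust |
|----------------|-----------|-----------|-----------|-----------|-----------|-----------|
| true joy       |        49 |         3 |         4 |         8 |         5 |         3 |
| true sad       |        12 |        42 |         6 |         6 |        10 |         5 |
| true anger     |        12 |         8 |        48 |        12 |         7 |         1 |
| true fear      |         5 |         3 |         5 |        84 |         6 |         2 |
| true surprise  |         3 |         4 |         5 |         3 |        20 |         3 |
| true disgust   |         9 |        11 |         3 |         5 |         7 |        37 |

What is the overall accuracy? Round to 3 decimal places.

Accuracy = trace / total = (49+42+48+84+20+37=280) / 456 = 280/456 = 0.614

0.614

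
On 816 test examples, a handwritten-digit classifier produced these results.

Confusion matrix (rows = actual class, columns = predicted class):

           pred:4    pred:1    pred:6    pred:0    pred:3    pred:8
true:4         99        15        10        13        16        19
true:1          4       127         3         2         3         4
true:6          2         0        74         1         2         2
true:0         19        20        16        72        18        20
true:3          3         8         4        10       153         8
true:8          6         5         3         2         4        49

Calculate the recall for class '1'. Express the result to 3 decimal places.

Treat '1' as positive and all other classes as negative.
recall = TP/(TP+FN).
1: TP=127, FN=4+3+2+3+4=16 → 127/143 = 0.8881

0.888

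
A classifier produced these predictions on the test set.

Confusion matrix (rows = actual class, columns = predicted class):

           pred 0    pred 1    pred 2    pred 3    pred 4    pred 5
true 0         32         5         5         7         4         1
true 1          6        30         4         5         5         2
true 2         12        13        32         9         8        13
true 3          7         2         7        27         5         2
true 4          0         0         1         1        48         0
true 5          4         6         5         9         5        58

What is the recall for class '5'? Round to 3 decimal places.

Treat '5' as positive and all other classes as negative.
recall = TP/(TP+FN).
5: TP=58, FN=4+6+5+9+5=29 → 58/87 = 0.6667

0.667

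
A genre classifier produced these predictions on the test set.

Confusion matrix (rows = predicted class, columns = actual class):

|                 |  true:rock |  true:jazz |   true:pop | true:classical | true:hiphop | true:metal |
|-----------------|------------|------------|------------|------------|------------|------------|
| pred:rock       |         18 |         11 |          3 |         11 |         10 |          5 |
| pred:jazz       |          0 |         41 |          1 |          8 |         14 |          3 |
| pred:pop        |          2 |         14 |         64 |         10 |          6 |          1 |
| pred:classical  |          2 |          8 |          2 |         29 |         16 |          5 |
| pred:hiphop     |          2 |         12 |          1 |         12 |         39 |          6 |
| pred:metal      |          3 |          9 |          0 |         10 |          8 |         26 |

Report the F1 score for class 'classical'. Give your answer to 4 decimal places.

0.4085

Treat 'classical' as positive and all other classes as negative.
F1 score = 2·TP/(2·TP+FP+FN).
classical: TP=29, FP=2+8+2+16+5=33, FN=11+8+10+12+10=51 → 58/142 = 0.40845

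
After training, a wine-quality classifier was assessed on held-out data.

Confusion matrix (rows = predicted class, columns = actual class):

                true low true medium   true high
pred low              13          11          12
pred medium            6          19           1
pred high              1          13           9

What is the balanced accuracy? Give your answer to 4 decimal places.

Balanced accuracy = mean of per-class recall.
  low: recall = 13/20 = 0.65000
  medium: recall = 19/43 = 0.44186
  high: recall = 9/22 = 0.40909
Mean = (0.65000 + 0.44186 + 0.40909) / 3 = 0.5003

0.5003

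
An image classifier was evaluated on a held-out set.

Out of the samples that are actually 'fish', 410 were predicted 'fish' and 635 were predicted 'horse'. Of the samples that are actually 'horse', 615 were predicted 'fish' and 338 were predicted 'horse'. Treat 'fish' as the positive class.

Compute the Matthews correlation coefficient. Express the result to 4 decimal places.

-0.2528

MCC = (TP·TN − FP·FN) / √((TP+FP)(TP+FN)(TN+FP)(TN+FN))
Numerator = 410·338 − 615·635 = -251945
Denominator = √(1025·1045·953·973) = √993221007625 = 996604.7399
MCC = -251945 / 996604.7399 = -0.2528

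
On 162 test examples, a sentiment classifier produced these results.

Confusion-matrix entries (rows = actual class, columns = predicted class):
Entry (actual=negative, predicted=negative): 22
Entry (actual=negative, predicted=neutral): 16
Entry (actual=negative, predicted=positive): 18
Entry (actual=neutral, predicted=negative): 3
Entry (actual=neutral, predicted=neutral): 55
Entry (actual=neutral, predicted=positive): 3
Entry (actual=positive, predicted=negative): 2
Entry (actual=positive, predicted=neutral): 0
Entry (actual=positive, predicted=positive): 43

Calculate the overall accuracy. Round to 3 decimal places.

Accuracy = trace / total = (22+55+43=120) / 162 = 120/162 = 0.741

0.741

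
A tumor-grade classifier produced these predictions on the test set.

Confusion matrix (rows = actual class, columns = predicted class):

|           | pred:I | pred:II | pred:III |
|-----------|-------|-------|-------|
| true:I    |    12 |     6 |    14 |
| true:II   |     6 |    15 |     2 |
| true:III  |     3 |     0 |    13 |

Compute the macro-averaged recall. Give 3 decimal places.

0.613

Per-class recall (TP/(TP+FN)):
  I: TP=12, FN=6+14=20 → 12/32 = 0.3750
  II: TP=15, FN=6+2=8 → 15/23 = 0.6522
  III: TP=13, FN=3+0=3 → 13/16 = 0.8125
Macro-recall = mean = (0.3750 + 0.6522 + 0.8125) / 3 = 0.613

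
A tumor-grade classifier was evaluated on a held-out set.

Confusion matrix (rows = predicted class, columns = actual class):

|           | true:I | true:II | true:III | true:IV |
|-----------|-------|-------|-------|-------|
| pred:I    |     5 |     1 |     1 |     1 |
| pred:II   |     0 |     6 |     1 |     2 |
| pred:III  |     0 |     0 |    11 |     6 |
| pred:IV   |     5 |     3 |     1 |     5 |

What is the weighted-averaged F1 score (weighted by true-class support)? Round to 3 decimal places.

0.558

Per-class F1 score (2·TP/(2·TP+FP+FN)):
  I: TP=5, FP=1+1+1=3, FN=0+0+5=5 → 10/18 = 0.5556
  II: TP=6, FP=0+1+2=3, FN=1+0+3=4 → 12/19 = 0.6316
  III: TP=11, FP=0+0+6=6, FN=1+1+1=3 → 22/31 = 0.7097
  IV: TP=5, FP=5+3+1=9, FN=1+2+6=9 → 10/28 = 0.3571
Weighted-F1 score = Σ (supportᵢ/N)·F1 scoreᵢ with N=48: (10/48)·0.5556 + (10/48)·0.6316 + (14/48)·0.7097 + (14/48)·0.3571 = 0.558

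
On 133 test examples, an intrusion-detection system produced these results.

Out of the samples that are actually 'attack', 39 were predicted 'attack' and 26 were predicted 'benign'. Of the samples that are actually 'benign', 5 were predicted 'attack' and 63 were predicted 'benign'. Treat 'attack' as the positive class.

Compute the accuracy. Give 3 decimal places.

0.767

Accuracy = (TP+TN)/N = (39+63)/133 = 0.767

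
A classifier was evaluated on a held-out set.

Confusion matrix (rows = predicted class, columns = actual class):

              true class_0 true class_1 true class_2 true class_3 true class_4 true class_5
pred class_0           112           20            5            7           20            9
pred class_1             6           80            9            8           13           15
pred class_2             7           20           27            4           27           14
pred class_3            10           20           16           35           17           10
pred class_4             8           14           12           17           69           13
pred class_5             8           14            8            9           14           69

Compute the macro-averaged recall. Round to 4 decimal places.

0.4947

Per-class recall (TP/(TP+FN)):
  class_0: TP=112, FN=6+7+10+8+8=39 → 112/151 = 0.74172
  class_1: TP=80, FN=20+20+20+14+14=88 → 80/168 = 0.47619
  class_2: TP=27, FN=5+9+16+12+8=50 → 27/77 = 0.35065
  class_3: TP=35, FN=7+8+4+17+9=45 → 35/80 = 0.43750
  class_4: TP=69, FN=20+13+27+17+14=91 → 69/160 = 0.43125
  class_5: TP=69, FN=9+15+14+10+13=61 → 69/130 = 0.53077
Macro-recall = mean = (0.74172 + 0.47619 + 0.35065 + 0.43750 + 0.43125 + 0.53077) / 6 = 0.4947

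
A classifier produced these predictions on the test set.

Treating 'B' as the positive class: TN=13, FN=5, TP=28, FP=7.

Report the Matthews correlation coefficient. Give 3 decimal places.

0.510

MCC = (TP·TN − FP·FN) / √((TP+FP)(TP+FN)(TN+FP)(TN+FN))
Numerator = 28·13 − 7·5 = 329
Denominator = √(35·33·20·18) = √415800 = 644.8256
MCC = 329 / 644.8256 = 0.510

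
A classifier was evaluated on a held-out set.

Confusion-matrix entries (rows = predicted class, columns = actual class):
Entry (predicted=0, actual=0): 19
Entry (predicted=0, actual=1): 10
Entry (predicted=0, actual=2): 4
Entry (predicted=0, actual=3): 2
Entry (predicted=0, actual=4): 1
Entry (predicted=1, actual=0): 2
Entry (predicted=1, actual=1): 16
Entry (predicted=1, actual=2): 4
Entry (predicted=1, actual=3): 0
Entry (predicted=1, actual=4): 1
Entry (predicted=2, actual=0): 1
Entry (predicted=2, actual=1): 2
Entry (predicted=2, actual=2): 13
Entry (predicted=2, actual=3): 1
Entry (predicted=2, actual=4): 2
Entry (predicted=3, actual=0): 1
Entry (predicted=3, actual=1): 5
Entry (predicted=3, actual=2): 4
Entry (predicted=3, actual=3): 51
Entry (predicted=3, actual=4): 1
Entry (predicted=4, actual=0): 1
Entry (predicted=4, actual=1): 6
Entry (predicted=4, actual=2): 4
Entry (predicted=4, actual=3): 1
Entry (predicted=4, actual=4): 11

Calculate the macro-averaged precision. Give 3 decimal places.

0.642

Per-class precision (TP/(TP+FP)):
  0: TP=19, FP=10+4+2+1=17 → 19/36 = 0.5278
  1: TP=16, FP=2+4+0+1=7 → 16/23 = 0.6957
  2: TP=13, FP=1+2+1+2=6 → 13/19 = 0.6842
  3: TP=51, FP=1+5+4+1=11 → 51/62 = 0.8226
  4: TP=11, FP=1+6+4+1=12 → 11/23 = 0.4783
Macro-precision = mean = (0.5278 + 0.6957 + 0.6842 + 0.8226 + 0.4783) / 5 = 0.642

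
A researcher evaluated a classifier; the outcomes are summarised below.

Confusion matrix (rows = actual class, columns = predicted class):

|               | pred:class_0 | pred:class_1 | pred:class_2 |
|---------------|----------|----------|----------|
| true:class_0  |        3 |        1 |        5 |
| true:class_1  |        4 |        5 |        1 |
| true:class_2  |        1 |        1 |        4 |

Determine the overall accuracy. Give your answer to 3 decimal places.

0.480

Accuracy = trace / total = (3+5+4=12) / 25 = 12/25 = 0.480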